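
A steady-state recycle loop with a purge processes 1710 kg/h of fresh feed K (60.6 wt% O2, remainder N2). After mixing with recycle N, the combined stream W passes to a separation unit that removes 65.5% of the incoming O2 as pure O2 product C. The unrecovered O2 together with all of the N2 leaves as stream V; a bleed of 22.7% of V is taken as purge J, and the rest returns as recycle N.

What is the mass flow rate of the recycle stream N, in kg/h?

N2 enters only via K and leaves only via the purge: 1710×0.394 = 0.227×(N2 in V), and the separation unit passes all N2, so N2 in W = N2 in V = 2968 kg/h.
O2 in W: m_A = 1710×0.606 + (1−0.227)·(1−0.655)·m_A, so m_A = 1036.3/0.7333 = 1413.1 kg/h.
V = (1−0.655)×1413.1 + 2968 = 3455.5 kg/h.
Recycle N = (1−0.227)×3455.5 = 2671.1 kg/h.

2671 kg/h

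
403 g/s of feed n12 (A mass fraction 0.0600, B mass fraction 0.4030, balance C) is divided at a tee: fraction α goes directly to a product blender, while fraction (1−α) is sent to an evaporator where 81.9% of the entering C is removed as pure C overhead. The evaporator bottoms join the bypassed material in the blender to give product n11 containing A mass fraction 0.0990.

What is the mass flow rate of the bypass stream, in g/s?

42.03 g/s

All 403×0.060 = 24.18 g/s of A reaches n11, so n11 = 24.18/0.099 = 244.24 g/s and vapour = 158.76 g/s.
The evaporator receives (1−α)·403 of feed at 0.537 C and removes 0.819 of that C:
0.819×0.537×(1−α)×403 = 158.76
(1−α) = 158.76/177.24 = 0.8957;  α = 0.1043.
Bypass flow = 0.1043×403 = 42.026 g/s.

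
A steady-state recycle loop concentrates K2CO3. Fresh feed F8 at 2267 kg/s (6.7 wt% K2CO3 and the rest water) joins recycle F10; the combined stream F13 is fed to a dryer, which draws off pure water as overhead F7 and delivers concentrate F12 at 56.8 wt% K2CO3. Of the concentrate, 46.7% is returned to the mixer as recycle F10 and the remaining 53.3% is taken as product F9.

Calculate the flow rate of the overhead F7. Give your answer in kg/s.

2000 kg/s

Overall K2CO3 balance (none leaves overhead): K2CO3 in fresh feed = K2CO3 in product, i.e. 2267×0.067 = (1−0.467)·F12·0.568.
F12 = 151.89/(0.568×0.533) = 501.71 kg/s.
Recycle F10 = 0.467×501.71 = 234.3 kg/s.
Combined feed F13 = 2267 + 234.3 = 2501.3 kg/s.
Overhead F7 = F13 − F12 = 2501.3 − 501.71 = 1999.6 kg/s.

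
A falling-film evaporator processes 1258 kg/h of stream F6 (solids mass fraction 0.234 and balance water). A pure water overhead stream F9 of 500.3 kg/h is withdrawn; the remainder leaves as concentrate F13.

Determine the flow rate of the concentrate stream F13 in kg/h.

757.7 kg/h

Concentrate = 1258 − 500.3 = 757.7 kg/h.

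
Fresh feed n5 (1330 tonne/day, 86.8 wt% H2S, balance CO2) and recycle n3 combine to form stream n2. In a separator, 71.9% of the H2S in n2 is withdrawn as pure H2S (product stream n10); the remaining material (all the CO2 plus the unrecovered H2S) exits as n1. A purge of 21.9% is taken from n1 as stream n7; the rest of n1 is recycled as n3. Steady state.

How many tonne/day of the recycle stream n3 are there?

CO2 enters only via n5 and leaves only via the purge: 1330×0.132 = 0.219×(CO2 in n1), and the separator passes all CO2, so CO2 in n2 = CO2 in n1 = 801.64 tonne/day.
H2S in n2: m_A = 1330×0.868 + (1−0.219)·(1−0.719)·m_A, so m_A = 1154.4/0.7805 = 1479 tonne/day.
n1 = (1−0.719)×1479 + 801.64 = 1217.3 tonne/day.
Recycle n3 = (1−0.219)×1217.3 = 950.67 tonne/day.

950.7 tonne/day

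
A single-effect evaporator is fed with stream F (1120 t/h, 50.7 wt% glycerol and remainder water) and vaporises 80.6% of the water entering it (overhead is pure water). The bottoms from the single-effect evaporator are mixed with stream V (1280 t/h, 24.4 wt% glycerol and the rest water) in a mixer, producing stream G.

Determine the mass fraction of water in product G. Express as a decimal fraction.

Vapour removed = 0.806×0.493×1120 = 445.04 t/h; concentrate = 674.96 t/h.
water reaching the mixer = 107.12 (from concentrate) + 1280×0.756 = 1074.8 t/h.
Product flow = 674.96 + 1280 = 1955 t/h; water fraction = 0.550.

0.550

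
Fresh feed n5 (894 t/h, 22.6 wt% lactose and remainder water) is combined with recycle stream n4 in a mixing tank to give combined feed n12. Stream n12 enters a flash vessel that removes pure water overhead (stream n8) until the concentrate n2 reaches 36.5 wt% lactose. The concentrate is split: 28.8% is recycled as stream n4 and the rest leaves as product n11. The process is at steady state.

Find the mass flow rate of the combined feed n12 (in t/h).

Overall lactose balance (none leaves overhead): lactose in fresh feed = lactose in product, i.e. 894×0.226 = (1−0.288)·n2·0.365.
n2 = 202.04/(0.365×0.712) = 777.45 t/h.
Recycle n4 = 0.288×777.45 = 223.91 t/h.
Combined feed n12 = 894 + 223.91 = 1117.9 t/h.

1118 t/h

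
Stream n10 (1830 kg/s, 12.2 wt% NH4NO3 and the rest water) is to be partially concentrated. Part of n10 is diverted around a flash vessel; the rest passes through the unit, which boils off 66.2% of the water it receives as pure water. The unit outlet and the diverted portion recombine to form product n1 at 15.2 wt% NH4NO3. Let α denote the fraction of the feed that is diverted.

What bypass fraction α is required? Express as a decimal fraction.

0.660

All 1830×0.122 = 223.26 kg/s of NH4NO3 reaches n1, so n1 = 223.26/0.152 = 1468.8 kg/s and vapour = 361.18 kg/s.
The evaporator receives (1−α)·1830 of feed at 0.878 water and removes 0.662 of that water:
0.662×0.878×(1−α)×1830 = 361.18
(1−α) = 361.18/1063.7 = 0.3396;  α = 0.6604.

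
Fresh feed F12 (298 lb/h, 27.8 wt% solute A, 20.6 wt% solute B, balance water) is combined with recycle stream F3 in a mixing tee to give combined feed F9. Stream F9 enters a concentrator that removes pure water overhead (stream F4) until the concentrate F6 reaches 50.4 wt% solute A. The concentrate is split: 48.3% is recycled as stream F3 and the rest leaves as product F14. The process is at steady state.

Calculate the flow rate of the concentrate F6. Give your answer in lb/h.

Overall solute A balance (none leaves overhead): solute A in fresh feed = solute A in product, i.e. 298×0.278 = (1−0.483)·F6·0.504.
F6 = 82.844/(0.504×0.517) = 317.94 lb/h.

317.9 lb/h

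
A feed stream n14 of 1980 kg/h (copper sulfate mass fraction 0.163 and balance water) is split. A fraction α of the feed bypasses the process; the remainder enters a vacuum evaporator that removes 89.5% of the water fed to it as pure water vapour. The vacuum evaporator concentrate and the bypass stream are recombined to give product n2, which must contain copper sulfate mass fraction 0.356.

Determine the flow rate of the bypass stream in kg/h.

All 1980×0.163 = 322.74 kg/h of copper sulfate reaches n2, so n2 = 322.74/0.356 = 906.57 kg/h and vapour = 1073.4 kg/h.
The evaporator receives (1−α)·1980 of feed at 0.837 water and removes 0.895 of that water:
0.895×0.837×(1−α)×1980 = 1073.4
(1−α) = 1073.4/1483.2 = 0.7237;  α = 0.2763.
Bypass flow = 0.2763×1980 = 547.07 kg/h.

547.1 kg/h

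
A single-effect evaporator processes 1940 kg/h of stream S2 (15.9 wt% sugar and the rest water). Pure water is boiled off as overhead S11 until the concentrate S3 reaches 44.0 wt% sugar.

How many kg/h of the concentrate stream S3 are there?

sugar is conserved: 1940×0.159 = 308.46 kg/h all reports to the concentrate.
Concentrate = 308.46/(target fraction) = 701.05 kg/h.

701 kg/h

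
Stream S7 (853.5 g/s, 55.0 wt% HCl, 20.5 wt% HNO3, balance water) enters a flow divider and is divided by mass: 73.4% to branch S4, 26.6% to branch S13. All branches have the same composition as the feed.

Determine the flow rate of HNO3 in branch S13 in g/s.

46.54 g/s

Branch S13 total = 0.266×853.5 = 227.03 g/s.
HNO3 in S13 = 0.205×227.03 = 46.541 g/s.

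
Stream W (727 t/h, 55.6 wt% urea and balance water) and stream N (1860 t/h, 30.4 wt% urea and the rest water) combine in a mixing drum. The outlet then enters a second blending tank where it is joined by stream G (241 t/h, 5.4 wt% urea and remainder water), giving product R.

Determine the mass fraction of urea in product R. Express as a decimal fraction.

Overall, product flow = 2828 t/h.
urea in = 727×0.556 + 1860×0.304 + 241×0.054 = 982.67 t/h.
urea fraction in R = 0.347.

0.347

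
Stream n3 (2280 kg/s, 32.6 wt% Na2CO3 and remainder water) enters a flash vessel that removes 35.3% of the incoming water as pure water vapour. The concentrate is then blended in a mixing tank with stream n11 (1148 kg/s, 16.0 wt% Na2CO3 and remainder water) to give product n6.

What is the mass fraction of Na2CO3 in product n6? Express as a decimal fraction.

0.321

Vapour removed = 0.353×0.674×2280 = 542.46 kg/s; concentrate = 1737.5 kg/s.
Na2CO3 reaching the mixer = 743.28 (from concentrate) + 1148×0.160 = 926.96 kg/s.
Product flow = 1737.5 + 1148 = 2885.5 kg/s; Na2CO3 fraction = 0.321.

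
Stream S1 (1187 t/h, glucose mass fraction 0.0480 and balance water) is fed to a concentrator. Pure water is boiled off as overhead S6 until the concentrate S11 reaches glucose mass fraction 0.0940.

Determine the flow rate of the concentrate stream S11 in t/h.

606.1 t/h

glucose is conserved: 1187×0.048 = 56.976 t/h all reports to the concentrate.
Concentrate = 56.976/(target fraction) = 606.13 t/h.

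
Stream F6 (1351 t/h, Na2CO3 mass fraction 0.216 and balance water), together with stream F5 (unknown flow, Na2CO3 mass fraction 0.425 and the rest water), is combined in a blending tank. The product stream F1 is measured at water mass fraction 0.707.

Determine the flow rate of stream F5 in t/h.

788.1 t/h

Let F5 be the unknown flow. Total out = 1351 + F5.
water balance: 1059.2 + 0.575·F5 = 0.707·(1351 + F5)
(0.575 − 0.707)·F5 = 0.707×1351 − 1059.2 = -104.03
F5 = -104.03 / -0.132 = 788.08 t/h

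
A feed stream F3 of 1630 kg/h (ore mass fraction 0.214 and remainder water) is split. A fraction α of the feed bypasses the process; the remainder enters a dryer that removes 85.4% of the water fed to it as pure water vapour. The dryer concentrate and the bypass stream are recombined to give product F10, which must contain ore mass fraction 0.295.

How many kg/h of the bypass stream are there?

963.2 kg/h

All 1630×0.214 = 348.82 kg/h of ore reaches F10, so F10 = 348.82/0.295 = 1182.4 kg/h and vapour = 447.56 kg/h.
The evaporator receives (1−α)·1630 of feed at 0.786 water and removes 0.854 of that water:
0.854×0.786×(1−α)×1630 = 447.56
(1−α) = 447.56/1094.1 = 0.4091;  α = 0.5909.
Bypass flow = 0.5909×1630 = 963.24 kg/h.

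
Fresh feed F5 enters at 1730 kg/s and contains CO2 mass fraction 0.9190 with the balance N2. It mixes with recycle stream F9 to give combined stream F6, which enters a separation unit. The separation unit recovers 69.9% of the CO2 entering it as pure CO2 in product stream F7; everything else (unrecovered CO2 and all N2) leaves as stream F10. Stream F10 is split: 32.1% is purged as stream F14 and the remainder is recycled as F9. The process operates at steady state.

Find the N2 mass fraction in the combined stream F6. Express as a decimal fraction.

N2 enters only via F5 and leaves only via the purge: 1730×0.081 = 0.321×(N2 in F10), and the separation unit passes all N2, so N2 in F6 = N2 in F10 = 436.54 kg/s.
CO2 in F6: m_A = 1730×0.919 + (1−0.321)·(1−0.699)·m_A, so m_A = 1589.9/0.7956 = 1998.3 kg/s.
F6 = 1998.3 + 436.54 = 2434.8 kg/s.
N2 fraction in F6 = 436.54/2434.8 = 0.1793.

0.1793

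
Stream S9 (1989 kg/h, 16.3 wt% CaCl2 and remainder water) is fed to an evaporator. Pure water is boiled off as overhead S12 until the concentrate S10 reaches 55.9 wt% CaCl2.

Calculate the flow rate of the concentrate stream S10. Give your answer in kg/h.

CaCl2 is conserved: 1989×0.163 = 324.21 kg/h all reports to the concentrate.
Concentrate = 324.21/(target fraction) = 579.98 kg/h.

580 kg/h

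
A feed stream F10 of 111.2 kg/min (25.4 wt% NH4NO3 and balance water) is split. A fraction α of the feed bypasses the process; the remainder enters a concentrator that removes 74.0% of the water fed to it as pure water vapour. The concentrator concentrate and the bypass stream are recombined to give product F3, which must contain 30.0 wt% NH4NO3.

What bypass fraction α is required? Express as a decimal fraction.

0.722

All 111.2×0.254 = 28.245 kg/min of NH4NO3 reaches F3, so F3 = 28.245/0.300 = 94.149 kg/min and vapour = 17.051 kg/min.
The evaporator receives (1−α)·111.2 of feed at 0.746 water and removes 0.740 of that water:
0.740×0.746×(1−α)×111.2 = 17.051
(1−α) = 17.051/61.387 = 0.2778;  α = 0.7222.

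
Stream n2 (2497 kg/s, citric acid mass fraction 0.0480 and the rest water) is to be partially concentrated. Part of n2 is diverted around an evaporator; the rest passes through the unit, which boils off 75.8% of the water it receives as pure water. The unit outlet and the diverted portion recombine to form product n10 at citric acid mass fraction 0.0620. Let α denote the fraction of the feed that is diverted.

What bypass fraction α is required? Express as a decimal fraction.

0.687

All 2497×0.048 = 119.86 kg/s of citric acid reaches n10, so n10 = 119.86/0.062 = 1933.2 kg/s and vapour = 563.84 kg/s.
The evaporator receives (1−α)·2497 of feed at 0.952 water and removes 0.758 of that water:
0.758×0.952×(1−α)×2497 = 563.84
(1−α) = 563.84/1801.9 = 0.3129;  α = 0.6871.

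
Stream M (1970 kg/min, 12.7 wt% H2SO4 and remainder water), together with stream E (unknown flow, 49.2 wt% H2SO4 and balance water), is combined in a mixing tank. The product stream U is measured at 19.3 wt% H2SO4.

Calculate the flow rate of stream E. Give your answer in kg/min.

434.8 kg/min

Let E be the unknown flow. Total out = 1970 + E.
H2SO4 balance: 250.19 + 0.492·E = 0.193·(1970 + E)
(0.492 − 0.193)·E = 0.193×1970 − 250.19 = 130.02
E = 130.02 / 0.299 = 434.85 kg/min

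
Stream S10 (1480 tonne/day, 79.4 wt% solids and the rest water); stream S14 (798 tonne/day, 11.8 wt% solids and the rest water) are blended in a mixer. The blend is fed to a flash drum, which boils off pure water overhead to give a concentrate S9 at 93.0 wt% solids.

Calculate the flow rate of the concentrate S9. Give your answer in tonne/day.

solids entering = 1480×0.794 + 798×0.118 = 1269.3 tonne/day.
All solids reports to S9, so S9 = 1269.3/0.930 = 1364.8 tonne/day.

1365 tonne/day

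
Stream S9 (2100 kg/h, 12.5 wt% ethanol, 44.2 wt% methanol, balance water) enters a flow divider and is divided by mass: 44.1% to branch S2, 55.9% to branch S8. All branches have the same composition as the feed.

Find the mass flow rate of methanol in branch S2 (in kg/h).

409.3 kg/h

Branch S2 total = 0.441×2100 = 926.1 kg/h.
methanol in S2 = 0.442×926.1 = 409.34 kg/h.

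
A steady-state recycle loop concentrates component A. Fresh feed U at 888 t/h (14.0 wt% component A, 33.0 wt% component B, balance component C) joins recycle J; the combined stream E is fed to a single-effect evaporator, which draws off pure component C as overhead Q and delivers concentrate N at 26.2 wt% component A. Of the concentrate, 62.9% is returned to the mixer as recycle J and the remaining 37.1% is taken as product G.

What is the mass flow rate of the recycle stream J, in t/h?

Overall component A balance (none leaves overhead): component A in fresh feed = component A in product, i.e. 888×0.140 = (1−0.629)·N·0.262.
N = 124.32/(0.262×0.371) = 1279 t/h.
Recycle J = 0.629×1279 = 804.48 t/h.

804.5 t/h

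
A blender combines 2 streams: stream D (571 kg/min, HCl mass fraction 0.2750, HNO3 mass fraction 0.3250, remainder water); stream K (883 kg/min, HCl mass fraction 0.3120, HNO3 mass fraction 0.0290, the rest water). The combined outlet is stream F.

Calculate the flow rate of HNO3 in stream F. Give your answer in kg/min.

HNO3 out = HNO3 in = 571×0.325 + 883×0.029 = 211.18 kg/min.

211.2 kg/min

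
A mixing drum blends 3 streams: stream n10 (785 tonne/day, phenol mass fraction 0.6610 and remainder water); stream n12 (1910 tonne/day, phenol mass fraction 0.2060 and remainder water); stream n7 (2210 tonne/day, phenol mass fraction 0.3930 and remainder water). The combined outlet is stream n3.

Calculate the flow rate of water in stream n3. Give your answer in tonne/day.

3124 tonne/day

water out = water in = 785×0.339 + 1910×0.794 + 2210×0.607 = 3124.1 tonne/day.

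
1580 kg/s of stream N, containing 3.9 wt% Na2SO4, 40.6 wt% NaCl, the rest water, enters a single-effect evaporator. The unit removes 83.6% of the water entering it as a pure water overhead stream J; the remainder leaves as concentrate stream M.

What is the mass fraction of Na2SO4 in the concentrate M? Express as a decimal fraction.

Na2SO4 is not removed: 1580×0.039 = 61.62 kg/s of Na2SO4 enters M.
water entering = 1580×0.555 = 876.9 kg/s; overhead removed = 0.836×876.9 = 733.09 kg/s.
Concentrate = 1580 − 733.09 = 846.91 kg/s.
Mass fraction = 61.62/846.91 = 0.0728.

0.0728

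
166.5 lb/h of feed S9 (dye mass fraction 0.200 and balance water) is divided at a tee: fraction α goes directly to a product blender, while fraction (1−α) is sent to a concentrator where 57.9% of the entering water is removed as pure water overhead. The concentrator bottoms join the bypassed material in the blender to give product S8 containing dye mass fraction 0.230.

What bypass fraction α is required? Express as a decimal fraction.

0.718

All 166.5×0.200 = 33.3 lb/h of dye reaches S8, so S8 = 33.3/0.230 = 144.78 lb/h and vapour = 21.717 lb/h.
The evaporator receives (1−α)·166.5 of feed at 0.800 water and removes 0.579 of that water:
0.579×0.800×(1−α)×166.5 = 21.717
(1−α) = 21.717/77.123 = 0.2816;  α = 0.7184.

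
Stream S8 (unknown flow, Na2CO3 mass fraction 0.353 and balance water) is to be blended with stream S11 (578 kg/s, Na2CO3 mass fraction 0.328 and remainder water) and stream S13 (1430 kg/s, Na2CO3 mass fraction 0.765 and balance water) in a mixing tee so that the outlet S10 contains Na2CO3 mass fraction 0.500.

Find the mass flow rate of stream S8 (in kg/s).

Let S8 be the unknown flow. Total out = 2008 + S8.
Na2CO3 balance: 1283.5 + 0.353·S8 = 0.500·(2008 + S8)
(0.353 − 0.500)·S8 = 0.500×2008 − 1283.5 = -279.53
S8 = -279.53 / -0.147 = 1901.6 kg/s

1902 kg/s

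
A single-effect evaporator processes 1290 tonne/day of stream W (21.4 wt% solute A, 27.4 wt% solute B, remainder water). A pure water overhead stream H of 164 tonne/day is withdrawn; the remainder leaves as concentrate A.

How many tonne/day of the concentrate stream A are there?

1126 tonne/day

Concentrate = 1290 − 164 = 1126 tonne/day.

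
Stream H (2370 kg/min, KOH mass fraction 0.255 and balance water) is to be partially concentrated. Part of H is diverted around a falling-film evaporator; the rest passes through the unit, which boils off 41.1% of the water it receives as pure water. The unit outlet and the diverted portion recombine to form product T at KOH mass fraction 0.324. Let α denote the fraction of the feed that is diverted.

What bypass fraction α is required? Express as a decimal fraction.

0.304

All 2370×0.255 = 604.35 kg/min of KOH reaches T, so T = 604.35/0.324 = 1865.3 kg/min and vapour = 504.72 kg/min.
The evaporator receives (1−α)·2370 of feed at 0.745 water and removes 0.411 of that water:
0.411×0.745×(1−α)×2370 = 504.72
(1−α) = 504.72/725.68 = 0.6955;  α = 0.3045.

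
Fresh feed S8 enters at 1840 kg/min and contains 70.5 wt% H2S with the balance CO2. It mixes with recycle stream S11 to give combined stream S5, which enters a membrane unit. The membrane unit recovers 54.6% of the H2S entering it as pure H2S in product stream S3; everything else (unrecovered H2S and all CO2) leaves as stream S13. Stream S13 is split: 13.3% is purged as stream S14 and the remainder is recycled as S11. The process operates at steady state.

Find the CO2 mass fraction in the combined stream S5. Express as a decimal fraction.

CO2 enters only via S8 and leaves only via the purge: 1840×0.295 = 0.133×(CO2 in S13), and the membrane unit passes all CO2, so CO2 in S5 = CO2 in S13 = 4081.2 kg/min.
H2S in S5: m_A = 1840×0.705 + (1−0.133)·(1−0.546)·m_A, so m_A = 1297.2/0.6064 = 2139.2 kg/min.
S5 = 2139.2 + 4081.2 = 6220.4 kg/min.
CO2 fraction in S5 = 4081.2/6220.4 = 0.656.

0.656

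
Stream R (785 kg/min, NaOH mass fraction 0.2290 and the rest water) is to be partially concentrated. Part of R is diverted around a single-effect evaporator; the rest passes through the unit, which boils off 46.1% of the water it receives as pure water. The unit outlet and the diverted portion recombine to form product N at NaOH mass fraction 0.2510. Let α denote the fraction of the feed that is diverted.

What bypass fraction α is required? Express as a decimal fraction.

0.753

All 785×0.229 = 179.77 kg/min of NaOH reaches N, so N = 179.77/0.251 = 716.2 kg/min and vapour = 68.805 kg/min.
The evaporator receives (1−α)·785 of feed at 0.771 water and removes 0.461 of that water:
0.461×0.771×(1−α)×785 = 68.805
(1−α) = 68.805/279.01 = 0.2466;  α = 0.7534.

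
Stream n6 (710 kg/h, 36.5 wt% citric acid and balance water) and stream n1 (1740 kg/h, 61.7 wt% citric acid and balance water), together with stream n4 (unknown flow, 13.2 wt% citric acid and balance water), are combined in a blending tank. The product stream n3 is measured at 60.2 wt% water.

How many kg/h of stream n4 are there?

Let n4 be the unknown flow. Total out = 2450 + n4.
water balance: 1117.3 + 0.868·n4 = 0.602·(2450 + n4)
(0.868 − 0.602)·n4 = 0.602×2450 − 1117.3 = 357.63
n4 = 357.63 / 0.266 = 1344.5 kg/h

1344 kg/h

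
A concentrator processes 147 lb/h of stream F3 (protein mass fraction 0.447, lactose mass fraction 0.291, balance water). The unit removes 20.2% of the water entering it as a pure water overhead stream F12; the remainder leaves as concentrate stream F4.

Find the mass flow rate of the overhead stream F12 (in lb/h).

water entering = 147×0.262 = 38.514 lb/h; overhead removed = 0.202×38.514 = 7.7798 lb/h.

7.78 lb/h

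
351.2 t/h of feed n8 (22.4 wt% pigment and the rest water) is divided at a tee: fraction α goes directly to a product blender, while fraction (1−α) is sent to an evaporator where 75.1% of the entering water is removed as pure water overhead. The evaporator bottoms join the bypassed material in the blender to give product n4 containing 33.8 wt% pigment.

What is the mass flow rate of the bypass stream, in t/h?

All 351.2×0.224 = 78.669 t/h of pigment reaches n4, so n4 = 78.669/0.338 = 232.75 t/h and vapour = 118.45 t/h.
The evaporator receives (1−α)·351.2 of feed at 0.776 water and removes 0.751 of that water:
0.751×0.776×(1−α)×351.2 = 118.45
(1−α) = 118.45/204.67 = 0.5787;  α = 0.4213.
Bypass flow = 0.4213×351.2 = 147.95 t/h.

147.9 t/h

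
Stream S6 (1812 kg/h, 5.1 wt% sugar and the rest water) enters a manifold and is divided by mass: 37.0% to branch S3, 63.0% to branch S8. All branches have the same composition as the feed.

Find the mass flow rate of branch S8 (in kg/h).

Branch S8 flow = 0.630×1812 = 1141.6 kg/h.

1142 kg/h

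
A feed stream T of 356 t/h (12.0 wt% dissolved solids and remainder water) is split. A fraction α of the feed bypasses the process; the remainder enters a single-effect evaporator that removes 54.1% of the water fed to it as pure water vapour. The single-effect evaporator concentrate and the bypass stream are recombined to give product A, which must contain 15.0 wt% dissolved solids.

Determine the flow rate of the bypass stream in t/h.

206.4 t/h

All 356×0.120 = 42.72 t/h of dissolved solids reaches A, so A = 42.72/0.150 = 284.8 t/h and vapour = 71.2 t/h.
The evaporator receives (1−α)·356 of feed at 0.880 water and removes 0.541 of that water:
0.541×0.880×(1−α)×356 = 71.2
(1−α) = 71.2/169.48 = 0.4201;  α = 0.5799.
Bypass flow = 0.5799×356 = 206.45 t/h.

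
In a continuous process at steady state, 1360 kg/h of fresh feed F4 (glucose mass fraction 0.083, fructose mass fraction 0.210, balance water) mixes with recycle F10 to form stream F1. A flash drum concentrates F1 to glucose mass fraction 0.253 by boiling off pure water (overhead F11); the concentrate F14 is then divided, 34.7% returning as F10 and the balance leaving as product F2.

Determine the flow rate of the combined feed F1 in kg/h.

Overall glucose balance (none leaves overhead): glucose in fresh feed = glucose in product, i.e. 1360×0.083 = (1−0.347)·F14·0.253.
F14 = 112.88/(0.253×0.653) = 683.26 kg/h.
Recycle F10 = 0.347×683.26 = 237.09 kg/h.
Combined feed F1 = 1360 + 237.09 = 1597.1 kg/h.

1597 kg/h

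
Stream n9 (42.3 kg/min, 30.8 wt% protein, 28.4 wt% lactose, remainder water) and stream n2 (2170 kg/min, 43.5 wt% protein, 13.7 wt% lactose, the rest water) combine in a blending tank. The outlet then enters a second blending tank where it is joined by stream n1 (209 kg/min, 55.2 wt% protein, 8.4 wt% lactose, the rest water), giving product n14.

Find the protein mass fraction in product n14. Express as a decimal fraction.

Overall, product flow = 2421.3 kg/min.
protein in = 42.3×0.308 + 2170×0.435 + 209×0.552 = 1072.3 kg/min.
protein fraction in n14 = 0.4429.

0.4429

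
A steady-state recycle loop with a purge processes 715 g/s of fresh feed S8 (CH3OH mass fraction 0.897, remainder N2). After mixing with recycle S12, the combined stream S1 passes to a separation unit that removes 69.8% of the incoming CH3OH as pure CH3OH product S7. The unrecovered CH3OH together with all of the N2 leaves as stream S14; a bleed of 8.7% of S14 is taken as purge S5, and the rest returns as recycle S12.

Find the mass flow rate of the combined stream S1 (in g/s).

1732 g/s

N2 enters only via S8 and leaves only via the purge: 715×0.103 = 0.087×(N2 in S14), and the separation unit passes all N2, so N2 in S1 = N2 in S14 = 846.49 g/s.
CH3OH in S1: m_A = 715×0.897 + (1−0.087)·(1−0.698)·m_A, so m_A = 641.36/0.7243 = 885.51 g/s.
S1 = 885.51 + 846.49 = 1732 g/s.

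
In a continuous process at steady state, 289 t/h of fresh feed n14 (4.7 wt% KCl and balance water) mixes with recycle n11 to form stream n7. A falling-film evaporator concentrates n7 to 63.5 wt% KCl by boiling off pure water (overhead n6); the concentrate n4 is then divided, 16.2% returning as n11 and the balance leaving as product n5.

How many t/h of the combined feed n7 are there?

293.1 t/h

Overall KCl balance (none leaves overhead): KCl in fresh feed = KCl in product, i.e. 289×0.047 = (1−0.162)·n4·0.635.
n4 = 13.583/(0.635×0.838) = 25.526 t/h.
Recycle n11 = 0.162×25.526 = 4.1352 t/h.
Combined feed n7 = 289 + 4.1352 = 293.14 t/h.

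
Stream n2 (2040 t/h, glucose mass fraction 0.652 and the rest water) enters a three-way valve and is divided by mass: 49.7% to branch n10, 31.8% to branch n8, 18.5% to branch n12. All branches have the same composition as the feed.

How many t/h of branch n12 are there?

377.4 t/h

Branch n12 flow = 0.185×2040 = 377.4 t/h.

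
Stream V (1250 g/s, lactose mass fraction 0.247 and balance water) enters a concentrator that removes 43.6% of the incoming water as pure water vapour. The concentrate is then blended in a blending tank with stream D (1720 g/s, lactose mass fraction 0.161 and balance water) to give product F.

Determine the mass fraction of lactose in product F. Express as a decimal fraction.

Vapour removed = 0.436×0.753×1250 = 410.38 g/s; concentrate = 839.62 g/s.
lactose reaching the mixer = 308.75 (from concentrate) + 1720×0.161 = 585.67 g/s.
Product flow = 839.62 + 1720 = 2559.6 g/s; lactose fraction = 0.229.

0.229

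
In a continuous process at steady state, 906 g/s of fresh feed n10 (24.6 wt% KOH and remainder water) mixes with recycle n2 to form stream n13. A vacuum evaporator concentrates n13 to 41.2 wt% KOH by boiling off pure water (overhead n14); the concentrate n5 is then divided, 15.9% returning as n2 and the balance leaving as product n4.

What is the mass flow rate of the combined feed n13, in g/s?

1008 g/s

Overall KOH balance (none leaves overhead): KOH in fresh feed = KOH in product, i.e. 906×0.246 = (1−0.159)·n5·0.412.
n5 = 222.88/(0.412×0.841) = 643.24 g/s.
Recycle n2 = 0.159×643.24 = 102.27 g/s.
Combined feed n13 = 906 + 102.27 = 1008.3 g/s.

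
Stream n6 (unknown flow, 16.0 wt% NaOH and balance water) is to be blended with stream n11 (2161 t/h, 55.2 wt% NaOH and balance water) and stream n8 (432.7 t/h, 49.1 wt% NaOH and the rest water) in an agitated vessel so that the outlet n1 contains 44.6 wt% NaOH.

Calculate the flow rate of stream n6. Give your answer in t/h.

869 t/h

Let n6 be the unknown flow. Total out = 2593.7 + n6.
NaOH balance: 1405.3 + 0.160·n6 = 0.446·(2593.7 + n6)
(0.160 − 0.446)·n6 = 0.446×2593.7 − 1405.3 = -248.54
n6 = -248.54 / -0.286 = 869.01 t/h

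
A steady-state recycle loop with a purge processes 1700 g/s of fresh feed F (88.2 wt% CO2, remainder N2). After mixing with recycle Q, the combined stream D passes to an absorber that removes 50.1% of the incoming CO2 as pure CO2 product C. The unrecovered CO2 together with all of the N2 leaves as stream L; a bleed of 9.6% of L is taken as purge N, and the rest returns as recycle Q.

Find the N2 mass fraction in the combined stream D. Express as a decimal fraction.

0.433

N2 enters only via F and leaves only via the purge: 1700×0.118 = 0.096×(N2 in L), and the absorber passes all N2, so N2 in D = N2 in L = 2089.6 g/s.
CO2 in D: m_A = 1700×0.882 + (1−0.096)·(1−0.501)·m_A, so m_A = 1499.4/0.5489 = 2731.6 g/s.
D = 2731.6 + 2089.6 = 4821.2 g/s.
N2 fraction in D = 2089.6/4821.2 = 0.433.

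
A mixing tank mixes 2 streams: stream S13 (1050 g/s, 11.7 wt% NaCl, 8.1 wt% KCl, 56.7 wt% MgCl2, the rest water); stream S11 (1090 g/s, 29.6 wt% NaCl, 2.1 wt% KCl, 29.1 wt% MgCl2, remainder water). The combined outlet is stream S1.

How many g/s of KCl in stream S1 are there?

KCl out = KCl in = 1050×0.081 + 1090×0.021 = 107.94 g/s.

107.9 g/s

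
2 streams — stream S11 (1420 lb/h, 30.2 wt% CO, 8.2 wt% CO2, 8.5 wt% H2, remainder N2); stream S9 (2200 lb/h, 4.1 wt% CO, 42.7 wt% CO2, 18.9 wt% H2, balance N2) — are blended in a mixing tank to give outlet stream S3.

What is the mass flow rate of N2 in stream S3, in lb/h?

N2 out = N2 in = 1420×0.531 + 2200×0.343 = 1508.6 lb/h.

1509 lb/h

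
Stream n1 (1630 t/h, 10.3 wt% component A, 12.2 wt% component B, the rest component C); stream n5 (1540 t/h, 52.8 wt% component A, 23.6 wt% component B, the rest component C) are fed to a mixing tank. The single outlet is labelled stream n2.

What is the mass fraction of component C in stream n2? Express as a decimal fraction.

0.513

Total flow out = 1630 + 1540 = 3170 t/h.
component C in = 1630×0.775 + 1540×0.236 = 1626.7 t/h.
component C mass fraction in n2 = 1626.7/3170 = 0.513.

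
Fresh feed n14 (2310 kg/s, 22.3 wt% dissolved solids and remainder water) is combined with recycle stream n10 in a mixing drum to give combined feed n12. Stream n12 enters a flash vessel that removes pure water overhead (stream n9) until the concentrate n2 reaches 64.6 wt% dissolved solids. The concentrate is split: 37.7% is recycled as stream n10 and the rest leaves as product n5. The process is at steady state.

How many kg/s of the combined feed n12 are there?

2793 kg/s

Overall dissolved solids balance (none leaves overhead): dissolved solids in fresh feed = dissolved solids in product, i.e. 2310×0.223 = (1−0.377)·n2·0.646.
n2 = 515.13/(0.646×0.623) = 1280 kg/s.
Recycle n10 = 0.377×1280 = 482.54 kg/s.
Combined feed n12 = 2310 + 482.54 = 2792.5 kg/s.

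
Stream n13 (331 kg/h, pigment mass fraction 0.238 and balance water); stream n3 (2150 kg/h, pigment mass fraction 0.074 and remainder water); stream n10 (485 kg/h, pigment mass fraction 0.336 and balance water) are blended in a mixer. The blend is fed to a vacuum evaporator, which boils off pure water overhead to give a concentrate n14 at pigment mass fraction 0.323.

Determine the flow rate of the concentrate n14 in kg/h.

1241 kg/h

pigment entering = 331×0.238 + 2150×0.074 + 485×0.336 = 400.84 kg/h.
All pigment reports to n14, so n14 = 400.84/0.323 = 1241 kg/h.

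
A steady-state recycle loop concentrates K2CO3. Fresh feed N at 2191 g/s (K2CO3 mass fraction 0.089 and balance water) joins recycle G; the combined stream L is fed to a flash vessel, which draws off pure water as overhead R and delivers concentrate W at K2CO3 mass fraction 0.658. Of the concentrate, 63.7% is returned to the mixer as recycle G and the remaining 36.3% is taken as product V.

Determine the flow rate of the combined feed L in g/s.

Overall K2CO3 balance (none leaves overhead): K2CO3 in fresh feed = K2CO3 in product, i.e. 2191×0.089 = (1−0.637)·W·0.658.
W = 195/(0.658×0.363) = 816.39 g/s.
Recycle G = 0.637×816.39 = 520.04 g/s.
Combined feed L = 2191 + 520.04 = 2711 g/s.

2711 g/s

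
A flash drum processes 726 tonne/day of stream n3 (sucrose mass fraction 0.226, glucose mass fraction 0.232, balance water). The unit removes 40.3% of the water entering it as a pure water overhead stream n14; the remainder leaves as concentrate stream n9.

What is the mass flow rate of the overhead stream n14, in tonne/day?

water entering = 726×0.542 = 393.49 tonne/day; overhead removed = 0.403×393.49 = 158.58 tonne/day.

158.6 tonne/day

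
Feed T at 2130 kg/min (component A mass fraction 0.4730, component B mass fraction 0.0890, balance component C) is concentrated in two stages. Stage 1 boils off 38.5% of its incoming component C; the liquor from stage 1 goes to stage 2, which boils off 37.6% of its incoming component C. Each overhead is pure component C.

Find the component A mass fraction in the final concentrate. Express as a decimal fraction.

component C in feed = 2130×0.438 = 932.94 kg/min.
After stage 1: component C left = (1−0.385)×932.94 = 573.76; stream total = 1770.8 kg/min.
After stage 2: component C left = (1−0.376)×573.76 = 358.03; final concentrate = 1555.1 kg/min.
component A fraction = 1007.5/1555.1 = 0.6479.

0.6479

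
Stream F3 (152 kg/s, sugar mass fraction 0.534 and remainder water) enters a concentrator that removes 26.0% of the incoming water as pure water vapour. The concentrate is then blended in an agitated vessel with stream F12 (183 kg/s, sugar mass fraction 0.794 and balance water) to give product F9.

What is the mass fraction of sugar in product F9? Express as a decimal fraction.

Vapour removed = 0.260×0.466×152 = 18.416 kg/s; concentrate = 133.58 kg/s.
sugar reaching the mixer = 81.168 (from concentrate) + 183×0.794 = 226.47 kg/s.
Product flow = 133.58 + 183 = 316.58 kg/s; sugar fraction = 0.715.

0.715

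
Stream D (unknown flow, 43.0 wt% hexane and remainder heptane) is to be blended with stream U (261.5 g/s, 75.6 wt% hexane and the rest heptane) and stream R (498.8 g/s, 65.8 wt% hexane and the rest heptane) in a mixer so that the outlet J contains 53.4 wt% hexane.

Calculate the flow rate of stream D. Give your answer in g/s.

1153 g/s

Let D be the unknown flow. Total out = 760.3 + D.
hexane balance: 525.9 + 0.430·D = 0.534·(760.3 + D)
(0.430 − 0.534)·D = 0.534×760.3 − 525.9 = -119.9
D = -119.9 / -0.104 = 1152.9 g/s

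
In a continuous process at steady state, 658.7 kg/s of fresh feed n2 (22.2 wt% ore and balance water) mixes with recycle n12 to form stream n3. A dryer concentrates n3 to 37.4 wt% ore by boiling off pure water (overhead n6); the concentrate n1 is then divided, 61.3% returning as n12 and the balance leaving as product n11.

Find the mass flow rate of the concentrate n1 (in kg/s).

Overall ore balance (none leaves overhead): ore in fresh feed = ore in product, i.e. 658.7×0.222 = (1−0.613)·n1·0.374.
n1 = 146.23/(0.374×0.387) = 1010.3 kg/s.

1010 kg/s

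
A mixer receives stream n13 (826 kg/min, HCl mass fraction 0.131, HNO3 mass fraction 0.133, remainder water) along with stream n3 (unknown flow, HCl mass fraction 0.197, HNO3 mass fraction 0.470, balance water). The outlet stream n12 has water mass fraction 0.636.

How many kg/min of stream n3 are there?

Let n3 be the unknown flow. Total out = 826 + n3.
water balance: 607.94 + 0.333·n3 = 0.636·(826 + n3)
(0.333 − 0.636)·n3 = 0.636×826 − 607.94 = -82.6
n3 = -82.6 / -0.303 = 272.61 kg/min

272.6 kg/min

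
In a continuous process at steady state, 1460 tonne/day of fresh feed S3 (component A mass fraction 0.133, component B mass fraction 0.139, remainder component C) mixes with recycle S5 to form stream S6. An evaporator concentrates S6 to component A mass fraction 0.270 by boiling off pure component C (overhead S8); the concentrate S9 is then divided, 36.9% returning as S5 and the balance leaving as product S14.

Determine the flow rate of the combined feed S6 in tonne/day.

1881 tonne/day

Overall component A balance (none leaves overhead): component A in fresh feed = component A in product, i.e. 1460×0.133 = (1−0.369)·S9·0.270.
S9 = 194.18/(0.270×0.631) = 1139.8 tonne/day.
Recycle S5 = 0.369×1139.8 = 420.57 tonne/day.
Combined feed S6 = 1460 + 420.57 = 1880.6 tonne/day.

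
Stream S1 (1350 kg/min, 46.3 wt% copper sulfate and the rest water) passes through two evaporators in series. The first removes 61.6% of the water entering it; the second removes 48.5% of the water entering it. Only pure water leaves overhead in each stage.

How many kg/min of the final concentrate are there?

768.4 kg/min

water in feed = 1350×0.537 = 724.95 kg/min.
After stage 1: water left = (1−0.616)×724.95 = 278.38; stream total = 903.43 kg/min.
After stage 2: water left = (1−0.485)×278.38 = 143.37; final concentrate = 768.42 kg/min.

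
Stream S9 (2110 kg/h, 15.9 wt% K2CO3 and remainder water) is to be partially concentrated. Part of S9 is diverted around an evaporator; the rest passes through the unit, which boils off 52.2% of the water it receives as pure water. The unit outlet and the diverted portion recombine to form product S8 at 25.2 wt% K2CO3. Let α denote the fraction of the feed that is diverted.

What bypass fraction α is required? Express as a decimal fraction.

All 2110×0.159 = 335.49 kg/h of K2CO3 reaches S8, so S8 = 335.49/0.252 = 1331.3 kg/h and vapour = 778.69 kg/h.
The evaporator receives (1−α)·2110 of feed at 0.841 water and removes 0.522 of that water:
0.522×0.841×(1−α)×2110 = 778.69
(1−α) = 778.69/926.29 = 0.8407;  α = 0.1593.

0.159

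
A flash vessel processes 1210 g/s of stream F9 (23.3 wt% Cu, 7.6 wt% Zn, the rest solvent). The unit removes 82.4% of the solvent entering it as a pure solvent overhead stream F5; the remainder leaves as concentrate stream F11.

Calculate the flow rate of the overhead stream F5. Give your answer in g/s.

689 g/s

solvent entering = 1210×0.691 = 836.11 g/s; overhead removed = 0.824×836.11 = 688.95 g/s.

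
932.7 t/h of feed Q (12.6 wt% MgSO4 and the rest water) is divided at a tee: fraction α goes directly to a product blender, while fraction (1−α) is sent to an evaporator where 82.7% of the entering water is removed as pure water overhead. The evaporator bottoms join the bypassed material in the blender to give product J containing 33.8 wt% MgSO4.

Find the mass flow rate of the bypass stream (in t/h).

123.3 t/h

All 932.7×0.126 = 117.52 t/h of MgSO4 reaches J, so J = 117.52/0.338 = 347.69 t/h and vapour = 585.01 t/h.
The evaporator receives (1−α)·932.7 of feed at 0.874 water and removes 0.827 of that water:
0.827×0.874×(1−α)×932.7 = 585.01
(1−α) = 585.01/674.15 = 0.8678;  α = 0.1322.
Bypass flow = 0.1322×932.7 = 123.34 t/h.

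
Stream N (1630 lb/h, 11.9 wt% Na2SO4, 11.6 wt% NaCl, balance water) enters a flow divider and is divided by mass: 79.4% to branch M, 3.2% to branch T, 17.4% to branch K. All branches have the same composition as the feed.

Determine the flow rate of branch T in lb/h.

52.16 lb/h

Branch T flow = 0.032×1630 = 52.16 lb/h.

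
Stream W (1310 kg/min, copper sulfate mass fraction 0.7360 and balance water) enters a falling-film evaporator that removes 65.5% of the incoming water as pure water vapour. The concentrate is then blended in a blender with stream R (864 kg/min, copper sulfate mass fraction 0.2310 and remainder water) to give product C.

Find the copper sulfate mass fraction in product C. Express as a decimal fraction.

Vapour removed = 0.655×0.264×1310 = 226.53 kg/min; concentrate = 1083.5 kg/min.
copper sulfate reaching the mixer = 964.16 (from concentrate) + 864×0.231 = 1163.7 kg/min.
Product flow = 1083.5 + 864 = 1947.5 kg/min; copper sulfate fraction = 0.5976.

0.5976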